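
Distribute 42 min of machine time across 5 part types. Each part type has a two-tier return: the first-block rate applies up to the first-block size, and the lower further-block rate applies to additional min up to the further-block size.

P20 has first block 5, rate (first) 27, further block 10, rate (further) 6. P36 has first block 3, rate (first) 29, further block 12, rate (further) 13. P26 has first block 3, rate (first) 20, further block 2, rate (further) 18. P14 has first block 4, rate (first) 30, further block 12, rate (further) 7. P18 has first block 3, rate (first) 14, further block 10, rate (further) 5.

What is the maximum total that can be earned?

706

Treat each block as its own option and order by rate: P14/T1 30 > P36/T1 29 > P20/T1 27 > P26/T1 20 > P26/T2 18 > P18/T1 14 > P36/T2 13 > P14/T2 7 > P20/T2 6 > P18/T2 5.
Fill P14 T1 block (4 at 30) ; 38 left.
P36 T1 at 29: fill all 3 ; 35 left.
P20 T1 at 27: fill all 5 ; 30 left.
Fill P26 T1 block (3 at 20) ; 27 left.
P26 T2 at 18: fill all 2 ; 25 left.
Fill P18 T1 block (3 at 14) ; 22 left.
P36/T2 (13): +12 ; 10 left.
P14 T2 at 7: only 10 left, fill 10.
Total = 30×4 + 29×3 + 27×5 + 20×3 + 18×2 + 14×3 + 13×12 + 7×10 = 706.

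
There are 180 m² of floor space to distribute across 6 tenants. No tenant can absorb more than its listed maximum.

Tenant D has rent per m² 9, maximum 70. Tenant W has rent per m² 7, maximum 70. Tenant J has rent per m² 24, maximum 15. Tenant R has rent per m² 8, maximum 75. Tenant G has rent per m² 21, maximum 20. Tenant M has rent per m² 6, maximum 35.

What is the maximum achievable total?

Highest rent per m² first: Tenant J 24 > Tenant G 21 > Tenant D 9 > Tenant R 8 > Tenant W 7 > Tenant M 6.
Tenant J: +15 to 15 (cap) — 165 left.
Give Tenant G 20 to hit its cap of 20 — 145 left.
Tenant D: +70 to 70 (cap) — 75 left.
Tenant R: +75 to 75 (cap) — 0 left.
Total = 9×70 + 24×15 + 8×75 + 21×20 = 2010.

2010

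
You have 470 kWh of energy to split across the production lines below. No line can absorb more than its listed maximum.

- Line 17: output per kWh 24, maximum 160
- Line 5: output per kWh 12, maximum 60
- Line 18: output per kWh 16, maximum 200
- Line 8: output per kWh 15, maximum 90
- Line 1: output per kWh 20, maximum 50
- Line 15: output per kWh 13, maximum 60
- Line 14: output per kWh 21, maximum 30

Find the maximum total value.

9120

Order the production lines by output per kWh: Line 17 24 > Line 14 21 > Line 1 20 > Line 18 16 > Line 8 15 > Line 15 13 > Line 5 12.
Give Line 17 160 to hit its cap of 160 — 310 left.
Give Line 14 30 to hit its cap of 30 — 280 left.
Line 1 takes 50 to reach its cap of 50 — 230 left.
Give Line 18 200 to hit its cap of 200 — 30 left.
Only 30 left; Line 8 takes them to reach 30.
Total = 24×160 + 16×200 + 15×30 + 20×50 + 21×30 = 9120.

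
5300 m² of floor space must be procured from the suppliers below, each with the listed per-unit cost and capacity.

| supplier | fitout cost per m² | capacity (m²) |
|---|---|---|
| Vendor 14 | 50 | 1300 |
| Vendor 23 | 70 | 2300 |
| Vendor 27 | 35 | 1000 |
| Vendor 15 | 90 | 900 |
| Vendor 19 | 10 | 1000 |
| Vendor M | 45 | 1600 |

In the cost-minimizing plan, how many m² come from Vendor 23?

400

Cheapest first:
Take 1000 from Vendor 19 at 10 ; need 4300 more.
Take 1000 from Vendor 27 at 35 ; need 3300 more.
Vendor M (45): use full 1600 ; 1700 m² to go.
Vendor 14 (50): use full 1300 ; 400 m² to go.
Take 400 from Vendor 23 at 70 to finish.
Vendor 15: unused.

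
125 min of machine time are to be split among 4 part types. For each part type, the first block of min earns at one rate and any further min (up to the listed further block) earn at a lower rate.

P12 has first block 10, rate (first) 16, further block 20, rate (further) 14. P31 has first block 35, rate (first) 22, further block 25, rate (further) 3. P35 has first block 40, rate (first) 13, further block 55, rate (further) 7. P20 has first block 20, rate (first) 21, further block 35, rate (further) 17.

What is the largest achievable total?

Treat each block as its own option and order by rate: P31/tier1 22 > P20/tier1 21 > P20/tier2 17 > P12/tier1 16 > P12/tier2 14 > P35/tier1 13 > P35/tier2 7 > P31/tier2 3.
P31 tier1 at 22: fill all 35 → 90 left.
Fill P20 tier1 block (20 at 21) → 70 left.
P20 tier2 at 17: fill all 35 → 35 left.
P12/tier1 (16): +10 → 25 left.
Fill P12 tier2 block (20 at 14) → 5 left.
5 remain; put them into P35 tier1 at 13.
Total = 22×35 + 21×20 + 17×35 + 16×10 + 14×20 + 13×5 = 2290.

2290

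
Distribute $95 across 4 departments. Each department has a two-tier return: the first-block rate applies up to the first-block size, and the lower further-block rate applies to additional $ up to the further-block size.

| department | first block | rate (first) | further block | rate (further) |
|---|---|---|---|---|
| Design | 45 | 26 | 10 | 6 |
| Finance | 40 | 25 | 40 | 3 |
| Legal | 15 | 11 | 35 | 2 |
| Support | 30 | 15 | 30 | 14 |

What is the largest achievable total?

2320

Order all 8 blocks by rate: Design/first 26 > Finance/first 25 > Support/first 15 > Support/second 14 > Legal/first 11 > Design/second 6 > Finance/second 3 > Legal/second 2.
Fill Design first block (45 at 26) ; 50 left.
Finance/first (25): +40 ; 10 left.
Support/first: +10 of 30 at 15; pool empty.
Total = 26×45 + 25×40 + 15×10 = 2320.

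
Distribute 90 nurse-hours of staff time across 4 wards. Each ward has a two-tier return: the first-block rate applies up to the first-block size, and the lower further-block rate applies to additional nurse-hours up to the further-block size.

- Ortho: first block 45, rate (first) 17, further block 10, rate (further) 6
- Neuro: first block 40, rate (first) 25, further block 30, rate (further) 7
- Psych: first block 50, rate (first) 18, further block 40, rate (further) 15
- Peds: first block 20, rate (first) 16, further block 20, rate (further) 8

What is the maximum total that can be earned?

1900

Rank every tier by rate: Neuro/tier1 25 > Psych/tier1 18 > Ortho/tier1 17 > Peds/tier1 16 > Psych/tier2 15 > Peds/tier2 8 > Neuro/tier2 7 > Ortho/tier2 6.
Neuro/tier1 (25): +40 → 50 left.
Fill Psych tier1 block (50 at 18) → 0 left.
Total = 25×40 + 18×50 = 1900.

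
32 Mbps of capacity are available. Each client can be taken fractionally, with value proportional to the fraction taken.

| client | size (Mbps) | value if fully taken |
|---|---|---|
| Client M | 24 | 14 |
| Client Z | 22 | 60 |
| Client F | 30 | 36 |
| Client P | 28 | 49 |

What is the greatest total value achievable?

Sort by value density: Client Z 60/22≈2.73, Client P 49/28≈1.75, Client F 36/30≈1.2, Client M 14/24≈0.583.
Take all of Client Z (22 Mbps, value 60) → 10 Mbps left.
Only 10 Mbps remain; take 10/28 of Client P for value 49×10/28 = 17.5.
Total value = 77.5.

77.5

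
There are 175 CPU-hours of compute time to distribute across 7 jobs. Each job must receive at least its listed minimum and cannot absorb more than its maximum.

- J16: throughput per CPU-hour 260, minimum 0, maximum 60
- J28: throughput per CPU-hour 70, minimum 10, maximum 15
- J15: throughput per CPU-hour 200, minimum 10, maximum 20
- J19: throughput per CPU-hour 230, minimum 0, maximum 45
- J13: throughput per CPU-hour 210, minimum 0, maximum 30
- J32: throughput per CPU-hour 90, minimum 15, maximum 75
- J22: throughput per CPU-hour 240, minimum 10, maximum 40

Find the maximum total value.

Meeting every minimum uses 0+10+10+0+0+15+10 = 45 CPU-hours, leaving 130.
Rank by throughput per CPU-hour: J16 260 > J22 240 > J19 230 > J13 210 > J15 200 > J32 90 > J28 70.
J16 takes 60 more to reach its cap of 60 — 70 left.
J22 takes 30 more to reach its cap of 40 — 40 left.
J19 has room for 45 more but only 40 remain, so it gets 40.
Total = 260×60 + 70×10 + 200×10 + 230×40 + 90×15 + 240×40 = 38450.

38450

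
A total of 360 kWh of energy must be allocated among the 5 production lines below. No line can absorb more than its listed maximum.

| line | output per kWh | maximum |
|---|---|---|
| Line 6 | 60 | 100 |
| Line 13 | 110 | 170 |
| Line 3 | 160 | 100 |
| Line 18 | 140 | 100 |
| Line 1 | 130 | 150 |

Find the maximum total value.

Order the production lines by output per kWh: Line 3 160 > Line 18 140 > Line 1 130 > Line 13 110 > Line 6 60.
Give Line 3 100 to hit its cap of 100 ; 260 left.
Line 18: +100 to 100 (cap) ; 160 left.
Line 1 takes 150 to reach its cap of 150 ; 10 left.
Line 13: +10 (room for 170) → 10. Pool exhausted.
Total = 110×10 + 160×100 + 140×100 + 130×150 = 50600.

50600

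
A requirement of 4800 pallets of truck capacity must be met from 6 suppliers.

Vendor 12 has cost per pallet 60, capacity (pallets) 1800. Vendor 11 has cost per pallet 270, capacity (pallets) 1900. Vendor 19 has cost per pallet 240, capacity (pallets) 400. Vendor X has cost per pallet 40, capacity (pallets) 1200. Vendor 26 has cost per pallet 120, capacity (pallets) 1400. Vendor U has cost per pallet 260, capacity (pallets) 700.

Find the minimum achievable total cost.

Cheapest first:
Vendor X (40): use full 1200 → 3600 pallets to go.
Take 1800 from Vendor 12 at 60 → need 1800 more.
Take 1400 from Vendor 26 at 120 → need 400 more.
Vendor 19 (240): use full 400 → 0 pallets to go.
Vendor U, Vendor 11: unused.
Cost = 1200×40 + 1800×60 + 1400×120 + 400×240 = 420000.

420000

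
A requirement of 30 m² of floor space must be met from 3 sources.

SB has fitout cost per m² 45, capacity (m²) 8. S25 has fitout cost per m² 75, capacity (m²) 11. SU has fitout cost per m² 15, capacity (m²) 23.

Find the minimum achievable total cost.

Use sources in increasing cost order.
SU (15): use full 23 — 7 m² to go.
SB at 45: take 7 of its 8 — requirement met.
S25: unused.
Cost = 23×15 + 7×45 = 660.

660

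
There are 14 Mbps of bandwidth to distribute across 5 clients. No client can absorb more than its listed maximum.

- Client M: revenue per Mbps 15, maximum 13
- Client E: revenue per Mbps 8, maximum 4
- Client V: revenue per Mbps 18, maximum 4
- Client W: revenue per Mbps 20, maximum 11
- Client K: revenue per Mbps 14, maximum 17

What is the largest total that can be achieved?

274

Order the clients by revenue per Mbps: Client W 20 > Client V 18 > Client M 15 > Client K 14 > Client E 8.
Client W: +11 to 11 (cap) → 3 left.
Client V: +3 (room for 4) → 3. Pool exhausted.
Total = 18×3 + 20×11 = 274.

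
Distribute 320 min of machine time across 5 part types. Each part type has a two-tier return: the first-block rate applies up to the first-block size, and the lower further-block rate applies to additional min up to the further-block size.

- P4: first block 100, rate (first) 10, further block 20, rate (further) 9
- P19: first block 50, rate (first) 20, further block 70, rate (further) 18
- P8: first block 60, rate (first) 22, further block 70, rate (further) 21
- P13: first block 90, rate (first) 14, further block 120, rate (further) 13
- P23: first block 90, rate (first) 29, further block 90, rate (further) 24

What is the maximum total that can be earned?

7760

Rank every tier by rate: P23/T1 29 > P23/T2 24 > P8/T1 22 > P8/T2 21 > P19/T1 20 > P19/T2 18 > P13/T1 14 > P13/T2 13 > P4/T1 10 > P4/T2 9.
Fill P23 T1 block (90 at 29) → 230 left.
Fill P23 T2 block (90 at 24) → 140 left.
P8/T1 (22): +60 → 80 left.
Fill P8 T2 block (70 at 21) → 10 left.
10 remain; put them into P19 T1 at 20.
Total = 29×90 + 24×90 + 22×60 + 21×70 + 20×10 = 7760.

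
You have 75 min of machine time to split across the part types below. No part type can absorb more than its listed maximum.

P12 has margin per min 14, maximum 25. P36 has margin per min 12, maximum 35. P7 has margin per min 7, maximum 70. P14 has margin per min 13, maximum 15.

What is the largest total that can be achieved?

Highest margin per min first: P12 14 > P14 13 > P36 12 > P7 7.
P12: +25 to 25 (cap) ; 50 left.
P14 takes 15 to reach its cap of 15 ; 35 left.
Give P36 35 to hit its cap of 35 ; 0 left.
Total = 14×25 + 12×35 + 13×15 = 965.

965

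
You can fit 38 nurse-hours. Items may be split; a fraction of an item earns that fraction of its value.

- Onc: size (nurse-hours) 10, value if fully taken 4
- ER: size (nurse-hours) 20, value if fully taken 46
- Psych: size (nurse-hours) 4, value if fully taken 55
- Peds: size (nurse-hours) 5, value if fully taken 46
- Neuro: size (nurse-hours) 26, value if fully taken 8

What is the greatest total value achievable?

150.6

Sort by value density: Psych 55/4≈13.8, Peds 46/5≈9.2, ER 46/20≈2.3, Onc 4/10≈0.4, Neuro 8/26≈0.308.
Psych: take in full, 4 nurse-hours for value 55 ; 34 left.
All 5 nurse-hours of Peds fit (value 46) ; 29 remain.
ER: take in full, 20 nurse-hours for value 46 ; 9 left.
9 nurse-hours left: a 9/10 share of Onc gives 4×9/10 = 3.6.
Total value = 150.6.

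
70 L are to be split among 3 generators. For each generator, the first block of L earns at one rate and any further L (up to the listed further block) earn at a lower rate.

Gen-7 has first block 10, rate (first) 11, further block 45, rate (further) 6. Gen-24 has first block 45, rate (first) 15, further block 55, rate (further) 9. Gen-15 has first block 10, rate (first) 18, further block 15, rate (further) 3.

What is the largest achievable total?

1010

Rank every tier by rate: Gen-15/tier1 18 > Gen-24/tier1 15 > Gen-7/tier1 11 > Gen-24/tier2 9 > Gen-7/tier2 6 > Gen-15/tier2 3.
Fill Gen-15 tier1 block (10 at 18) — 60 left.
Fill Gen-24 tier1 block (45 at 15) — 15 left.
Gen-7 tier1 at 11: fill all 10 — 5 left.
Gen-24/tier2: +5 of 55 at 9; pool empty.
Total = 18×10 + 15×45 + 11×10 + 9×5 = 1010.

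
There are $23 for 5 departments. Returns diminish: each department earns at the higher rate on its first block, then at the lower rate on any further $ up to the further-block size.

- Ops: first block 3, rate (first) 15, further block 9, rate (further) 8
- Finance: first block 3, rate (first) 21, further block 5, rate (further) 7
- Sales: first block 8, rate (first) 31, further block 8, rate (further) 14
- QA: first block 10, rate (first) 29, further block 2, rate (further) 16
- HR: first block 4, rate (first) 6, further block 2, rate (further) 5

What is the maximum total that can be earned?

Order all 10 blocks by rate: Sales/tier1 31 > QA/tier1 29 > Finance/tier1 21 > QA/tier2 16 > Ops/tier1 15 > Sales/tier2 14 > Ops/tier2 8 > Finance/tier2 7 > HR/tier1 6 > HR/tier2 5.
Fill Sales tier1 block (8 at 31) → 15 left.
QA/tier1 (29): +10 → 5 left.
Finance tier1 at 21: fill all 3 → 2 left.
QA/tier2 (16): +2 → 0 left.
Total = 31×8 + 29×10 + 21×3 + 16×2 = 633.

633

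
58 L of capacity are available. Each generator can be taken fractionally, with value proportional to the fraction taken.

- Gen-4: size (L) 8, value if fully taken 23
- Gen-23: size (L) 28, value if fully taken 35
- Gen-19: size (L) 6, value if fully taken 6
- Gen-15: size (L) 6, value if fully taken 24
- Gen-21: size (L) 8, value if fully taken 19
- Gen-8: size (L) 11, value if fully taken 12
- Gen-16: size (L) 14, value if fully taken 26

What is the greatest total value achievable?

Best value per unit of size first: Gen-15 24/6≈4, Gen-4 23/8≈2.88, Gen-21 19/8≈2.38, Gen-16 26/14≈1.86, Gen-23 35/28≈1.25, Gen-8 12/11≈1.09, Gen-19 6/6≈1.
Take all of Gen-15 (6 L, value 24) ; 52 L left.
Take all of Gen-4 (8 L, value 23) ; 44 L left.
All 8 L of Gen-21 fit (value 19) ; 36 remain.
All 14 L of Gen-16 fit (value 26) ; 22 remain.
Only 22 L remain; take 22/28 of Gen-23 for value 35×22/28 = 27.5.
Total value = 119.5.

119.5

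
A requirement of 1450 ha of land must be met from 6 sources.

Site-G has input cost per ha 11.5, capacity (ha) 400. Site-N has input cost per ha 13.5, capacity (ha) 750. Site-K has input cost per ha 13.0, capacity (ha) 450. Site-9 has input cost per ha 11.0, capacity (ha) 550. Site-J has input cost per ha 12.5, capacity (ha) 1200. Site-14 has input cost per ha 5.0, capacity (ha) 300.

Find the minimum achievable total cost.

Use sources in increasing cost order.
Take 300 from Site-14 at 5.0 → need 1150 more.
Take 550 from Site-9 at 11.0 → need 600 more.
Site-G at 11.5: take all 400 ha → 200 still needed.
Site-J (12.5): take the remaining 200 → done.
Site-K, Site-N: unused.
Cost = 300×5.0 + 550×11.0 + 400×11.5 + 200×12.5 = 14650.

14650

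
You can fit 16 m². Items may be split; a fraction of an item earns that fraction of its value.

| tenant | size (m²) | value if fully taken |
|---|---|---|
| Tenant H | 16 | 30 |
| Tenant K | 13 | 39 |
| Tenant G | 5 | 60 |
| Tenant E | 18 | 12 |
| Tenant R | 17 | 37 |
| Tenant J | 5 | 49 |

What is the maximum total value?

127

Rank by value-to-size ratio: Tenant G 60/5≈12, Tenant J 49/5≈9.8, Tenant K 39/13≈3, Tenant R 37/17≈2.18, Tenant H 30/16≈1.88, Tenant E 12/18≈0.667.
Tenant G: take in full, 5 m² for value 60 → 11 left.
Take all of Tenant J (5 m², value 49) → 6 m² left.
Only 6 m² remain; take 6/13 of Tenant K for value 39×6/13 = 18.
Total value = 127.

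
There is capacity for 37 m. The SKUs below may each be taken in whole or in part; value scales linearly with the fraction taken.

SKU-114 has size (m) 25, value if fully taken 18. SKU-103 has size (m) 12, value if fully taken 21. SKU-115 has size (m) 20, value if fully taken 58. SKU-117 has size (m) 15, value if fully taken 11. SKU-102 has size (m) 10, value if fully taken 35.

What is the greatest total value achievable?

Best value per unit of size first: SKU-102 35/10≈3.5, SKU-115 58/20≈2.9, SKU-103 21/12≈1.75, SKU-117 11/15≈0.733, SKU-114 18/25≈0.72.
All 10 m of SKU-102 fit (value 35) — 27 remain.
All 20 m of SKU-115 fit (value 58) — 7 remain.
7 m left: a 7/12 share of SKU-103 gives 21×7/12 = 12.25.
Total value = 105.25.

105.25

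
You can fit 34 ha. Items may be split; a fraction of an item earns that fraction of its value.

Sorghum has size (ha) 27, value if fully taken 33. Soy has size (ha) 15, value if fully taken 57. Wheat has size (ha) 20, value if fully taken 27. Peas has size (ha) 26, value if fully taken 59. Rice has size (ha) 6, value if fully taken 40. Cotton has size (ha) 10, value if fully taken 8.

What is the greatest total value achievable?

126.5

Rank by value-to-size ratio: Rice 40/6≈6.67, Soy 57/15≈3.8, Peas 59/26≈2.27, Wheat 27/20≈1.35, Sorghum 33/27≈1.22, Cotton 8/10≈0.8.
Take all of Rice (6 ha, value 40) → 28 ha left.
All 15 ha of Soy fit (value 57) → 13 remain.
13 ha left: a 13/26 share of Peas gives 59×13/26 = 29.5.
Total value = 126.5.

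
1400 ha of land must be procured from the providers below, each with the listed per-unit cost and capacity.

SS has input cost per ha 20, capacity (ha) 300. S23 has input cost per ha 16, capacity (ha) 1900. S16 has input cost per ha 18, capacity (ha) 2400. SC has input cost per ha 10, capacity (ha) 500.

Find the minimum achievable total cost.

19400

Use providers in increasing cost order.
SC at 10: take all 500 ha → 900 still needed.
Take 900 from S23 at 16 to finish.
S16, SS: unused.
Cost = 500×10 + 900×16 = 19400.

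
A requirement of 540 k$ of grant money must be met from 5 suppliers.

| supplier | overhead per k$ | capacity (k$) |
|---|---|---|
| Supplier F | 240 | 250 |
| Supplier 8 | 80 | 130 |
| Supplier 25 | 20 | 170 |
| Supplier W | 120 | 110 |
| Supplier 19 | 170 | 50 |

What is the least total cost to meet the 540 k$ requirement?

Cheapest first:
Take 170 from Supplier 25 at 20 → need 370 more.
Supplier 8 at 80: take all 130 k$ → 240 still needed.
Supplier W at 120: take all 110 k$ → 130 still needed.
Take 50 from Supplier 19 at 170 → need 80 more.
Supplier F at 240: take 80 of its 250 → requirement met.
Cost = 170×20 + 130×80 + 110×120 + 50×170 + 80×240 = 54700.

54700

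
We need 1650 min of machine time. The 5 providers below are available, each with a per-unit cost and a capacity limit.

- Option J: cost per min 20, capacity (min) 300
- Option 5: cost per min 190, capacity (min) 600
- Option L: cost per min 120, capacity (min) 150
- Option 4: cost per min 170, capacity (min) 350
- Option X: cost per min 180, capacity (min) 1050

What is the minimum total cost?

Fill from the cheapest provider first.
Option J at 20: take all 300 min ; 1350 still needed.
Option L at 120: take all 150 min ; 1200 still needed.
Option 4 at 170: take all 350 min ; 850 still needed.
Option X (180): take the remaining 850 ; done.
Option 5: unused.
Cost = 300×20 + 150×120 + 350×170 + 850×180 = 236500.

236500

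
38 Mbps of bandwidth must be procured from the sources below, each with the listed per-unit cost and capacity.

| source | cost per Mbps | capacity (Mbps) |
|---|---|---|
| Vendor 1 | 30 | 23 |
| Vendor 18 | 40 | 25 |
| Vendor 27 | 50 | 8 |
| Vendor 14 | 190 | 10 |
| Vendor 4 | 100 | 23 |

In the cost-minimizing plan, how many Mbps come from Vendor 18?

15

Fill from the cheapest source first.
Take 23 from Vendor 1 at 30 ; need 15 more.
Take 15 from Vendor 18 at 40 to finish.
Vendor 27, Vendor 4, Vendor 14: unused.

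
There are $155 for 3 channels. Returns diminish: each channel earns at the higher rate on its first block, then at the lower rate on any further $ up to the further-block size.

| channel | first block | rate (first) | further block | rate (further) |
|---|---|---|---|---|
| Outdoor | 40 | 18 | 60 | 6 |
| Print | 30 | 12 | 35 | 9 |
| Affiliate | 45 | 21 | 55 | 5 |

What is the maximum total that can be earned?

2370

Treat each block as its own option and order by rate: Affiliate/first 21 > Outdoor/first 18 > Print/first 12 > Print/second 9 > Outdoor/second 6 > Affiliate/second 5.
Fill Affiliate first block (45 at 21) → 110 left.
Outdoor first at 18: fill all 40 → 70 left.
Fill Print first block (30 at 12) → 40 left.
Print/second (9): +35 → 5 left.
5 remain; put them into Outdoor second at 6.
Total = 21×45 + 18×40 + 12×30 + 9×35 + 6×5 = 2370.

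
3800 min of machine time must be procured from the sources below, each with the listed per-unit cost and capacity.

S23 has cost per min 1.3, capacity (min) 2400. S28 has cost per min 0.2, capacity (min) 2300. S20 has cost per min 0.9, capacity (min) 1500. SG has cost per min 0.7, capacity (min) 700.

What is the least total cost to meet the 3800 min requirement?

Cheapest first:
Take 2300 from S28 at 0.2 — need 1500 more.
SG (0.7): use full 700 — 800 min to go.
S20 at 0.9: take 800 of its 1500 — requirement met.
S23: unused.
Cost = 2300×0.2 + 700×0.7 + 800×0.9 = 1670.

1670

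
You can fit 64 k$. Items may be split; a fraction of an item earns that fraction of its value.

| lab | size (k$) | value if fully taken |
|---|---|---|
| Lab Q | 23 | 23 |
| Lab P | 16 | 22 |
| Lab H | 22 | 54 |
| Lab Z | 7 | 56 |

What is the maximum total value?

Best value per unit of size first: Lab Z 56/7≈8, Lab H 54/22≈2.45, Lab P 22/16≈1.38, Lab Q 23/23≈1.
Take all of Lab Z (7 k$, value 56) → 57 k$ left.
All 22 k$ of Lab H fit (value 54) → 35 remain.
Take all of Lab P (16 k$, value 22) → 19 k$ left.
Only 19 k$ remain; take 19/23 of Lab Q for value 23×19/23 = 19.
Total value = 151.

151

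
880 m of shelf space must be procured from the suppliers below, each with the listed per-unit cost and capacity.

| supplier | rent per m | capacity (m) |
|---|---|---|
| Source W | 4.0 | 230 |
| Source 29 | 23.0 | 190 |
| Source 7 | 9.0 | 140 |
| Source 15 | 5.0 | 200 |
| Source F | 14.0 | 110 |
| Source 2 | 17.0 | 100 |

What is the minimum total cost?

Fill from the cheapest supplier first.
Take 230 from Source W at 4.0 — need 650 more.
Source 15 at 5.0: take all 200 m — 450 still needed.
Source 7 (9.0): use full 140 — 310 m to go.
Source F at 14.0: take all 110 m — 200 still needed.
Source 2 (17.0): use full 100 — 100 m to go.
Source 29 at 23.0: take 100 of its 190 — requirement met.
Cost = 230×4.0 + 200×5.0 + 140×9.0 + 110×14.0 + 100×17.0 + 100×23.0 = 8720.

8720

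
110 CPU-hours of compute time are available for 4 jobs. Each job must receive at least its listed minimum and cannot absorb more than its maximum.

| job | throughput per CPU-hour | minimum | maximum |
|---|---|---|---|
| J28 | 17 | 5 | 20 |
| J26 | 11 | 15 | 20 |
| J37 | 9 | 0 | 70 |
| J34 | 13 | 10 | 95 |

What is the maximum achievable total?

1480

Meeting every minimum uses 5+15+0+10 = 30 CPU-hours, leaving 80.
Rank by throughput per CPU-hour: J28 17 > J34 13 > J26 11 > J37 9.
Give J28 15 more to hit its cap of 20 → 65 left.
Only 65 left; J34 takes them to reach 75.
Total = 17×20 + 11×15 + 13×75 = 1480.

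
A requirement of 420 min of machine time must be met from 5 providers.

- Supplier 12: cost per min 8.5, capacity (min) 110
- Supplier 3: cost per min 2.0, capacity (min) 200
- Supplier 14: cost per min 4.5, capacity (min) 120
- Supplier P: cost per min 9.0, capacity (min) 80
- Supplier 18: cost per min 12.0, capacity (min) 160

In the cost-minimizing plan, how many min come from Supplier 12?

Use providers in increasing cost order.
Supplier 3 at 2.0: take all 200 min → 220 still needed.
Supplier 14 at 4.5: take all 120 min → 100 still needed.
Take 100 from Supplier 12 at 8.5 to finish.
Supplier P, Supplier 18: unused.

100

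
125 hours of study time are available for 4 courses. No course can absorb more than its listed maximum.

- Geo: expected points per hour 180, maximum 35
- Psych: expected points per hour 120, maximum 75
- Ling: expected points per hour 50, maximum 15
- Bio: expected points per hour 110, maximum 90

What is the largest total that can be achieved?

Rank by expected points per hour: Geo 180 > Psych 120 > Bio 110 > Ling 50.
Give Geo 35 to hit its cap of 35 ; 90 left.
Psych takes 75 to reach its cap of 75 ; 15 left.
Only 15 left; Bio takes them to reach 15.
Total = 180×35 + 120×75 + 110×15 = 16950.

16950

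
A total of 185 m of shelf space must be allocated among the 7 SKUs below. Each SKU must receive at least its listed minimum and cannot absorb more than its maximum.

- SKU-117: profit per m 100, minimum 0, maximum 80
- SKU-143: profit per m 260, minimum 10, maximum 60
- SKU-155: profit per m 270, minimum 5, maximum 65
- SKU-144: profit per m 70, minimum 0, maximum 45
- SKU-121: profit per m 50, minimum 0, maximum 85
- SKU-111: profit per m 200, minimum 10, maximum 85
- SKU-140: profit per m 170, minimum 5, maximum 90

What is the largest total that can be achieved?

Meeting every minimum uses 0+10+5+0+0+10+5 = 30 m, leaving 155.
Order the SKUs by profit per m: SKU-155 270 > SKU-143 260 > SKU-111 200 > SKU-140 170 > SKU-117 100 > SKU-144 70 > SKU-121 50.
Give SKU-155 60 more to hit its cap of 65 → 95 left.
SKU-143: +50 to 60 (cap) → 45 left.
SKU-111 has room for 75 more but only 45 remain, so it gets 55.
Total = 260×60 + 270×65 + 200×55 + 170×5 = 45000.

45000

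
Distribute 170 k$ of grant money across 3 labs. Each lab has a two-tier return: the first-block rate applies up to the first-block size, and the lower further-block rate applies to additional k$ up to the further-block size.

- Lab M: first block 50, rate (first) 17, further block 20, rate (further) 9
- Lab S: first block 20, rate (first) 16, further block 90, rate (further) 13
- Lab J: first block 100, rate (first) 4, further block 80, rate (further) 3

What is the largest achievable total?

Rank every tier by rate: Lab M/first 17 > Lab S/first 16 > Lab S/second 13 > Lab M/second 9 > Lab J/first 4 > Lab J/second 3.
Lab M first at 17: fill all 50 — 120 left.
Lab S/first (16): +20 — 100 left.
Lab S/second (13): +90 — 10 left.
Lab M/second: +10 of 20 at 9; pool empty.
Total = 17×50 + 16×20 + 13×90 + 9×10 = 2430.

2430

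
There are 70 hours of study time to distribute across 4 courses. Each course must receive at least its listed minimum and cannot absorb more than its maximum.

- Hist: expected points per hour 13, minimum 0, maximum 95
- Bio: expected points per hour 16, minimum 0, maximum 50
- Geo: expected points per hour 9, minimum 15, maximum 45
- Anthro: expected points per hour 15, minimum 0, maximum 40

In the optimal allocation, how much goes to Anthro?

Meeting every minimum uses 0+0+15+0 = 15 hours, leaving 55.
Rank by expected points per hour: Bio 16 > Anthro 15 > Hist 13 > Geo 9.
Give Bio 50 more to hit its cap of 50 — 5 left.
Only 5 left; Anthro takes them to reach 5.

5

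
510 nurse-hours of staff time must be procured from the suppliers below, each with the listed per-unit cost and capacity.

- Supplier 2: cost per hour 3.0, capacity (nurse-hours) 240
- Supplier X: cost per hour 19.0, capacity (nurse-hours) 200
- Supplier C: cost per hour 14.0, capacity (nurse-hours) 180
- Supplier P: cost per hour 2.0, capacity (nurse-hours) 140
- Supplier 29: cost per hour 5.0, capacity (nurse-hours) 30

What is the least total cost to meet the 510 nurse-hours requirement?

Use suppliers in increasing cost order.
Take 140 from Supplier P at 2.0 ; need 370 more.
Supplier 2 (3.0): use full 240 ; 130 nurse-hours to go.
Supplier 29 (5.0): use full 30 ; 100 nurse-hours to go.
Supplier C (14.0): take the remaining 100 ; done.
Supplier X: unused.
Cost = 140×2.0 + 240×3.0 + 30×5.0 + 100×14.0 = 2550.

2550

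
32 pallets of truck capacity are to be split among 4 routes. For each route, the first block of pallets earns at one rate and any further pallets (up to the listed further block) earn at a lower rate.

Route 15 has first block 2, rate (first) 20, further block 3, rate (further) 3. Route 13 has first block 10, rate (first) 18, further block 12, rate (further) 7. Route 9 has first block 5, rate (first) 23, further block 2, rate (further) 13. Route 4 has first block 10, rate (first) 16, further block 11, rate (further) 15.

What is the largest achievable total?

570

Order all 8 blocks by rate: Route 9/T1 23 > Route 15/T1 20 > Route 13/T1 18 > Route 4/T1 16 > Route 4/T2 15 > Route 9/T2 13 > Route 13/T2 7 > Route 15/T2 3.
Fill Route 9 T1 block (5 at 23) → 27 left.
Route 15 T1 at 20: fill all 2 → 25 left.
Route 13/T1 (18): +10 → 15 left.
Route 4/T1 (16): +10 → 5 left.
Route 4 T2 at 15: only 5 left, fill 5.
Total = 23×5 + 20×2 + 18×10 + 16×10 + 15×5 = 570.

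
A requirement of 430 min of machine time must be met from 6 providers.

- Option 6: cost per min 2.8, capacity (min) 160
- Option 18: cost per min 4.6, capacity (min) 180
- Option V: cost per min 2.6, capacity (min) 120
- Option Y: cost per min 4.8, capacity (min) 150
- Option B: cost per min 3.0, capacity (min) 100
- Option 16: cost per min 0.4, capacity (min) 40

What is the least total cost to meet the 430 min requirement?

1122

Cheapest first:
Option 16 (0.4): use full 40 ; 390 min to go.
Option V at 2.6: take all 120 min ; 270 still needed.
Take 160 from Option 6 at 2.8 ; need 110 more.
Option B at 3.0: take all 100 min ; 10 still needed.
Option 18 (4.6): take the remaining 10 ; done.
Option Y: unused.
Cost = 40×0.4 + 120×2.6 + 160×2.8 + 100×3.0 + 10×4.6 = 1122.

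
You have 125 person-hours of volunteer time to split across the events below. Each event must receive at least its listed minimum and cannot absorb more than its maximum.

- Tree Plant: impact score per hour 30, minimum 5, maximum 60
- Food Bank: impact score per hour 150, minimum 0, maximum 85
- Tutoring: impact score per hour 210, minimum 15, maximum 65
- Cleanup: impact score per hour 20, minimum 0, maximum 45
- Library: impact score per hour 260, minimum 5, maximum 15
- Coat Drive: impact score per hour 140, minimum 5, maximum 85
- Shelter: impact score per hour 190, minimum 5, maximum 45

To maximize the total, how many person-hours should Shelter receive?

35

Meeting every minimum uses 5+0+15+0+5+5+5 = 35 person-hours, leaving 90.
Highest impact score per hour first: Library 260 > Tutoring 210 > Shelter 190 > Food Bank 150 > Coat Drive 140 > Tree Plant 30 > Cleanup 20.
Library takes 10 more to reach its cap of 15 ; 80 left.
Tutoring takes 50 more to reach its cap of 65 ; 30 left.
Only 30 left; Shelter takes them to reach 35.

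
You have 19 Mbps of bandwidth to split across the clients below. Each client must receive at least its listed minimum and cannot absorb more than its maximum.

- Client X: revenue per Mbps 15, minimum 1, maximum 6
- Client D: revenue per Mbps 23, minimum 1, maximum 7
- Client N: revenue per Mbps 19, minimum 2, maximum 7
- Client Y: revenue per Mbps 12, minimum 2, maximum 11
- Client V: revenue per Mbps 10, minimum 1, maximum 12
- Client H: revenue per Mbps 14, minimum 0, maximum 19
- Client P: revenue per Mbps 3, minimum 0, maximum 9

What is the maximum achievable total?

Meeting every minimum uses 1+1+2+2+1+0+0 = 7 Mbps, leaving 12.
Highest revenue per Mbps first: Client D 23 > Client N 19 > Client X 15 > Client H 14 > Client Y 12 > Client V 10 > Client P 3.
Give Client D 6 more to hit its cap of 7 — 6 left.
Client N takes 5 more to reach its cap of 7 — 1 left.
Client X has room for 5 more but only 1 remain, so it gets 2.
Total = 15×2 + 23×7 + 19×7 + 12×2 + 10×1 = 358.

358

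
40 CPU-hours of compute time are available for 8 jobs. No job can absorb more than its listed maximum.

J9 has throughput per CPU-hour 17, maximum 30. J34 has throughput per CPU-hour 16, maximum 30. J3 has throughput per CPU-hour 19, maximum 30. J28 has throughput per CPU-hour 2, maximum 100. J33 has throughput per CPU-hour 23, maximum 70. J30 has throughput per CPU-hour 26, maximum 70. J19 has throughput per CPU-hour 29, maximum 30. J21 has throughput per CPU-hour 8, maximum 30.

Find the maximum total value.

Order the jobs by throughput per CPU-hour: J19 29 > J30 26 > J33 23 > J3 19 > J9 17 > J34 16 > J21 8 > J28 2.
J19 takes 30 to reach its cap of 30 — 10 left.
J30 has room for 70 but only 10 remain, so it gets 10.
Total = 26×10 + 29×30 = 1130.

1130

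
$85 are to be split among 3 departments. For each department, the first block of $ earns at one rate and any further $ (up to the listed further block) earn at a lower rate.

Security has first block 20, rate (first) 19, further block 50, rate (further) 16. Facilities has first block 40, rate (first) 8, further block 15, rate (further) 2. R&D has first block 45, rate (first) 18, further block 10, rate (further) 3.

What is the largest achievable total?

1510

Treat each block as its own option and order by rate: Security/T1 19 > R&D/T1 18 > Security/T2 16 > Facilities/T1 8 > R&D/T2 3 > Facilities/T2 2.
Security T1 at 19: fill all 20 — 65 left.
R&D T1 at 18: fill all 45 — 20 left.
Security/T2: +20 of 50 at 16; pool empty.
Total = 19×20 + 18×45 + 16×20 = 1510.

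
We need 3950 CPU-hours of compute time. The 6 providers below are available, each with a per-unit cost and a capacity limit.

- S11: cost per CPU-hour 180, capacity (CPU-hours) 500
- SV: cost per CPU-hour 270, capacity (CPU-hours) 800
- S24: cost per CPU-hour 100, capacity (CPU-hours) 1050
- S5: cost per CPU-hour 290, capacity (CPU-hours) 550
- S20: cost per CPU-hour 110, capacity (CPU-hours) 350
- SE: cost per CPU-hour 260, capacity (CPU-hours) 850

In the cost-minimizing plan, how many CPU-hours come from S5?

400

Fill from the cheapest provider first.
Take 1050 from S24 at 100 → need 2900 more.
S20 at 110: take all 350 CPU-hours → 2550 still needed.
Take 500 from S11 at 180 → need 2050 more.
SE (260): use full 850 → 1200 CPU-hours to go.
SV (270): use full 800 → 400 CPU-hours to go.
S5 (290): take the remaining 400 → done.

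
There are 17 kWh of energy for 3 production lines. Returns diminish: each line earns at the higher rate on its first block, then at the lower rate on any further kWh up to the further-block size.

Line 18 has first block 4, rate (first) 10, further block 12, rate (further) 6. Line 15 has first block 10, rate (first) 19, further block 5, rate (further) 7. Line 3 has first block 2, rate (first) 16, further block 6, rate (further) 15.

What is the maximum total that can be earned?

Treat each block as its own option and order by rate: Line 15/first 19 > Line 3/first 16 > Line 3/second 15 > Line 18/first 10 > Line 15/second 7 > Line 18/second 6.
Line 15 first at 19: fill all 10 — 7 left.
Line 3/first (16): +2 — 5 left.
5 remain; put them into Line 3 second at 15.
Total = 19×10 + 16×2 + 15×5 = 297.

297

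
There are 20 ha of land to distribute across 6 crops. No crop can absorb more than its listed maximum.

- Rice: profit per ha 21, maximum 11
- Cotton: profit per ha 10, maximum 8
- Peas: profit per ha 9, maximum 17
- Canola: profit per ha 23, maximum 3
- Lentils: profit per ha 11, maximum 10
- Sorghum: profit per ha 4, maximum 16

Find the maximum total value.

Order the crops by profit per ha: Canola 23 > Rice 21 > Lentils 11 > Cotton 10 > Peas 9 > Sorghum 4.
Give Canola 3 to hit its cap of 3 → 17 left.
Rice takes 11 to reach its cap of 11 → 6 left.
Lentils: +6 (room for 10) → 6. Pool exhausted.
Total = 21×11 + 23×3 + 11×6 = 366.

366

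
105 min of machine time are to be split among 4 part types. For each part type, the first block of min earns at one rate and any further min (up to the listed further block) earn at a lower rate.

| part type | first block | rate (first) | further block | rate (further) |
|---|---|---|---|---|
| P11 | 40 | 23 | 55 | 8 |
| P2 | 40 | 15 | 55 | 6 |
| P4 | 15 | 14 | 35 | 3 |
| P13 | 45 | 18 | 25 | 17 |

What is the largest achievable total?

Rank every tier by rate: P11/first 23 > P13/first 18 > P13/second 17 > P2/first 15 > P4/first 14 > P11/second 8 > P2/second 6 > P4/second 3.
P11/first (23): +40 → 65 left.
P13/first (18): +45 → 20 left.
20 remain; put them into P13 second at 17.
Total = 23×40 + 18×45 + 17×20 = 2070.

2070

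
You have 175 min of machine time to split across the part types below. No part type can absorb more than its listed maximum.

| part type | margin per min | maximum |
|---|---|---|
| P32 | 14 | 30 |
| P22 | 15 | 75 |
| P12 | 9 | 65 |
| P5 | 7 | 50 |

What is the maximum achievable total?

2165

Rank by margin per min: P22 15 > P32 14 > P12 9 > P5 7.
Give P22 75 to hit its cap of 75 — 100 left.
P32 takes 30 to reach its cap of 30 — 70 left.
P12 takes 65 to reach its cap of 65 — 5 left.
P5: +5 (room for 50) → 5. Pool exhausted.
Total = 14×30 + 15×75 + 9×65 + 7×5 = 2165.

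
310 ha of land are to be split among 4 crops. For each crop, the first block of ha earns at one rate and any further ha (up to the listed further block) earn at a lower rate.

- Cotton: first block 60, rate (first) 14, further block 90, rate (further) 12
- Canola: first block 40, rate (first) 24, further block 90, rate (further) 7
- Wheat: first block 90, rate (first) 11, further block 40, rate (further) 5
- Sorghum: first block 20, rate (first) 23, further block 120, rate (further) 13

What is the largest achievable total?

4660

Rank every tier by rate: Canola/tier1 24 > Sorghum/tier1 23 > Cotton/tier1 14 > Sorghum/tier2 13 > Cotton/tier2 12 > Wheat/tier1 11 > Canola/tier2 7 > Wheat/tier2 5.
Canola/tier1 (24): +40 ; 270 left.
Sorghum tier1 at 23: fill all 20 ; 250 left.
Fill Cotton tier1 block (60 at 14) ; 190 left.
Sorghum tier2 at 13: fill all 120 ; 70 left.
70 remain; put them into Cotton tier2 at 12.
Total = 24×40 + 23×20 + 14×60 + 13×120 + 12×70 = 4660.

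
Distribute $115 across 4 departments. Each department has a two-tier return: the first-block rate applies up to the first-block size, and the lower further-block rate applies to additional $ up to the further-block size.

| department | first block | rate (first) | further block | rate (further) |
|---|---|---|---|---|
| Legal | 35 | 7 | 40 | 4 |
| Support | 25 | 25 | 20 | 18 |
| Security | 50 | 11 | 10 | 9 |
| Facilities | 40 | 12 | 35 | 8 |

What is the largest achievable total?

1795

Rank every tier by rate: Support/tier1 25 > Support/tier2 18 > Facilities/tier1 12 > Security/tier1 11 > Security/tier2 9 > Facilities/tier2 8 > Legal/tier1 7 > Legal/tier2 4.
Support/tier1 (25): +25 — 90 left.
Fill Support tier2 block (20 at 18) — 70 left.
Fill Facilities tier1 block (40 at 12) — 30 left.
Security tier1 at 11: only 30 left, fill 30.
Total = 25×25 + 18×20 + 12×40 + 11×30 = 1795.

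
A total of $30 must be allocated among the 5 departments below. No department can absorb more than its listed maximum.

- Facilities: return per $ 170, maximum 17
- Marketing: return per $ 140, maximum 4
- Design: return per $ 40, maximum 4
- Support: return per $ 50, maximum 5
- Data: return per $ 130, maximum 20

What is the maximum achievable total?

4620

Highest return per $ first: Facilities 170 > Marketing 140 > Data 130 > Support 50 > Design 40.
Facilities: +17 to 17 (cap) → 13 left.
Marketing takes 4 to reach its cap of 4 → 9 left.
Only 9 left; Data takes them to reach 9.
Total = 170×17 + 140×4 + 130×9 = 4620.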